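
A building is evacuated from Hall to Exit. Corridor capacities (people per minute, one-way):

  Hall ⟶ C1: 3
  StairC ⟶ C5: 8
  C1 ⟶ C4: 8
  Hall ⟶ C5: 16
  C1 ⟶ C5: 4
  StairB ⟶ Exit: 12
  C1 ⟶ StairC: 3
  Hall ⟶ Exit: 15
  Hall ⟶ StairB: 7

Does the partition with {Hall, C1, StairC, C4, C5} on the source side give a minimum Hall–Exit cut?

Given cut capacity: 7 + 15 = 22.
Augment Hall→Exit: bottleneck 15, flow now 15.
Augment Hall→StairB→Exit: bottleneck 7, flow now 22.
No augmenting path remains; maximum flow = 22.
Cut capacity 22 equals the max flow, so it is a minimum cut.

Yes — it is a minimum cut (capacity 22).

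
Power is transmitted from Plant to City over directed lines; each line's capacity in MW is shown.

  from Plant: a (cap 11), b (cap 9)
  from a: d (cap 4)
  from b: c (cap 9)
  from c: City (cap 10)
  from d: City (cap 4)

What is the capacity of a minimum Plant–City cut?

13

Augment Plant→a→d→City: bottleneck 4, flow now 4.
Augment Plant→b→c→City: bottleneck 9, flow now 13.
No augmenting path remains; maximum flow = 13.
By max-flow min-cut, the minimum cut capacity equals the max flow.
In the residual graph, reachable from Plant: {Plant, a}.
Min-cut edges: Plant→b (9), a→d (4); capacity 9 + 4 = 13.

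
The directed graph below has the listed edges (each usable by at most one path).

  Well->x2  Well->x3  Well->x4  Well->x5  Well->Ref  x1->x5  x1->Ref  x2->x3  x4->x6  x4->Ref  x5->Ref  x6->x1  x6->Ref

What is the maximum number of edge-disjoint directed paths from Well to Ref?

Assign every edge capacity 1; by Menger, the answer equals the max flow.
Path Well→Ref (+1); total 1.
Path Well→x4→Ref (+1); total 2.
Path Well→x5→Ref (+1); total 3.
No residual Well→Ref path; max flow = 3.
Certifying cut of size 3: {Well→Ref, Well→x4, Well→x5}.

3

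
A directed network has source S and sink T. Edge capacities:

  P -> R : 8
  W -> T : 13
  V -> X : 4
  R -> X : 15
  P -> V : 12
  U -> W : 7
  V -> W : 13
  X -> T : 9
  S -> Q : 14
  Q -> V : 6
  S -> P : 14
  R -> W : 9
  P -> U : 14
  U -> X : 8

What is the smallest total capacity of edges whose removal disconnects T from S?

20

Augment S→P→R→W→T: bottleneck 8, flow now 8.
Augment S→P→U→W→T: bottleneck 5, flow now 13.
Augment S→P→U→X→T: bottleneck 1, flow now 14.
Augment S→Q→V→X→T: bottleneck 4, flow now 18.
Augment S→Q→V→W→R→X→T: bottleneck 2, flow now 20. (uses reverse residual edge)
No augmenting path remains; maximum flow = 20.
By max-flow min-cut, the minimum cut capacity equals the max flow.
In the residual graph, reachable from S: {S, Q}.
Min-cut edges: S→P (14), Q→V (6); capacity 14 + 6 = 20.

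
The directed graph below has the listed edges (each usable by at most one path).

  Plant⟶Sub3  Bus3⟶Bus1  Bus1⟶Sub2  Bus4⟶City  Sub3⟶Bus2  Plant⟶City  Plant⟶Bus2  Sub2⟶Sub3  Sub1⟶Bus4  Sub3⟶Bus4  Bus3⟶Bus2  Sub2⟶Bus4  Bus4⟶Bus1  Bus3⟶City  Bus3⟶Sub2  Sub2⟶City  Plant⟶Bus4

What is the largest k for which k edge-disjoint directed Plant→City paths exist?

Assign every edge capacity 1; by Menger, the answer equals the max flow.
Path Plant→City (+1); total 1.
Path Plant→Bus4→City (+1); total 2.
Path Plant→Sub3→Bus4→Bus1→Sub2→City (+1); total 3.
No residual Plant→City path; max flow = 3.
Certifying cut of size 3: {Plant→Bus4, Plant→City, Plant→Sub3}.

3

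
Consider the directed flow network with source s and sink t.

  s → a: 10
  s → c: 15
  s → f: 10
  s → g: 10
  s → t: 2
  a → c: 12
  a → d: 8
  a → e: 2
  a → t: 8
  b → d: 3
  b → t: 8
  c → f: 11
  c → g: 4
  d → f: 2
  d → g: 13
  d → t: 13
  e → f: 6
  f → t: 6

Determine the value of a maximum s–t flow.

18

Augment s→t: bottleneck 2, flow now 2.
Augment s→a→t: bottleneck 8, flow now 10.
Augment s→f→t: bottleneck 6, flow now 16.
Augment s→a→d→t: bottleneck 2, flow now 18.
No augmenting path remains; maximum flow = 18.
In the residual graph, reachable from s: {s, c, f, g}.
Min-cut edges: s→a (10), s→t (2), f→t (6); capacity 10 + 2 + 6 = 18.
This cut is saturated, so no flow can exceed 18.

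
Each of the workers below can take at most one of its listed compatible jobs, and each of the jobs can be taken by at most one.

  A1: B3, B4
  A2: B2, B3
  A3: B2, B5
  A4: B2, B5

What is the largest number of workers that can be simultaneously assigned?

Unit-capacity flow: source→left, listed edges, right→sink; max matching = max flow.
Augmenting path A1→B3 (+1); matched 1.
Augmenting path A2→B2 (+1); matched 2.
Augmenting path A3→B5 (+1); matched 3.
Augmenting path A4→B2→A2→B3→A1→B4 (+1); matched 4.
No augmenting path remains; maximum matching = 4.
König certificate: {A1, A2, A3, A4} is a vertex cover of size 4 (every listed pair touches it), so no matching can be larger.

4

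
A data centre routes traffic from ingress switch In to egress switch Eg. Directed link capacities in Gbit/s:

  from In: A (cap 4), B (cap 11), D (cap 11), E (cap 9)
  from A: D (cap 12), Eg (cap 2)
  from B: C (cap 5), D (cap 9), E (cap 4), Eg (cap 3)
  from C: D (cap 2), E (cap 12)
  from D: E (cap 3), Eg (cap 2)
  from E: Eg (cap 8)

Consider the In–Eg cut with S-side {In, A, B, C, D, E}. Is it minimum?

Given cut capacity: 2 + 3 + 2 + 8 = 15.
Augment In→A→Eg: bottleneck 2, flow now 2.
Augment In→B→Eg: bottleneck 3, flow now 5.
Augment In→D→Eg: bottleneck 2, flow now 7.
Augment In→E→Eg: bottleneck 8, flow now 15.
No augmenting path remains; maximum flow = 15.
Cut capacity 15 equals the max flow, so it is a minimum cut.

Yes — it is a minimum cut (capacity 15).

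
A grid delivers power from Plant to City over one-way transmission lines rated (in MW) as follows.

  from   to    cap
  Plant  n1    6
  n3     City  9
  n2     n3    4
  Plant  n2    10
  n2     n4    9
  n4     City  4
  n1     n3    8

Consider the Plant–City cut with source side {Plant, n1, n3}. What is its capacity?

19

Edges leaving {Plant, n1, n3}: Plant→n2 (10), n3→City (9).
Cut capacity = 10 + 9 = 19.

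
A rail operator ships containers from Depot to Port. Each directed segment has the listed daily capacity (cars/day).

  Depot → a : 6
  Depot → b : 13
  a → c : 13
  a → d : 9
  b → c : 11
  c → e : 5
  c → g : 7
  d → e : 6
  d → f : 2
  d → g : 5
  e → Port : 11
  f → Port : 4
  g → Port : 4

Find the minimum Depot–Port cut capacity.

Augment Depot→a→c→e→Port: bottleneck 5, flow now 5.
Augment Depot→a→c→g→Port: bottleneck 1, flow now 6.
Augment Depot→b→c→g→Port: bottleneck 3, flow now 9.
Augment Depot→b→c→a→d→e→Port: bottleneck 6, flow now 15. (uses reverse residual edge)
No augmenting path remains; maximum flow = 15.
By max-flow min-cut, the minimum cut capacity equals the max flow.
In the residual graph, reachable from Depot: {Depot, b, c, g}.
Min-cut edges: Depot→a (6), c→e (5), g→Port (4); capacity 6 + 5 + 4 = 15.

15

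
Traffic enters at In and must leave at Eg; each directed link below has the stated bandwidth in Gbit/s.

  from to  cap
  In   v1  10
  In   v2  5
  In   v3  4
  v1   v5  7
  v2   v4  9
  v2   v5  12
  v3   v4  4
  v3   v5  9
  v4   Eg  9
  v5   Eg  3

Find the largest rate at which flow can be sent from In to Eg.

Augment In→v1→v5→Eg: bottleneck 3, flow now 3.
Augment In→v2→v4→Eg: bottleneck 5, flow now 8.
Augment In→v3→v4→Eg: bottleneck 4, flow now 12.
No augmenting path remains; maximum flow = 12.
In the residual graph, reachable from In: {In, v1, v5}.
Min-cut edges: In→v2 (5), In→v3 (4), v5→Eg (3); capacity 5 + 4 + 3 = 12.
This cut is saturated, so no flow can exceed 12.

12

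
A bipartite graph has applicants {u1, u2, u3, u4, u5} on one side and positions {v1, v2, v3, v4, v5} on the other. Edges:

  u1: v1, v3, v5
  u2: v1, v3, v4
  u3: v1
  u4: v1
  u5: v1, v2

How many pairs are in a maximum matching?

Unit-capacity flow: source→left, listed edges, right→sink; max matching = max flow.
Augmenting path u1→v1 (+1); matched 1.
Augmenting path u2→v3 (+1); matched 2.
Augmenting path u5→v2 (+1); matched 3.
Augmenting path u3→v1→u1→v5 (+1); matched 4.
No augmenting path remains; maximum matching = 4.
König certificate: {u1, u2, u5, v1} is a vertex cover of size 4 (every listed pair touches it), so no matching can be larger.

4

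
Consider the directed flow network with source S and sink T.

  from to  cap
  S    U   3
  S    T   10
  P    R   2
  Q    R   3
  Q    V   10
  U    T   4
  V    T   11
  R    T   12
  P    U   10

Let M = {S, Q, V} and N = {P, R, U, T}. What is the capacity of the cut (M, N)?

27

Edges leaving {S, Q, V}: S→U (3), S→T (10), Q→R (3), V→T (11).
Cut capacity = 3 + 10 + 3 + 11 = 27.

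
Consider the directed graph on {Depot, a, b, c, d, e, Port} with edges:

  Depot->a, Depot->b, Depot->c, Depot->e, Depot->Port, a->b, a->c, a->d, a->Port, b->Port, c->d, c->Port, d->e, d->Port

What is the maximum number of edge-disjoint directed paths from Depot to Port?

Assign every edge capacity 1; by Menger, the answer equals the max flow.
Path Depot→Port (+1); total 1.
Path Depot→a→Port (+1); total 2.
Path Depot→b→Port (+1); total 3.
Path Depot→c→Port (+1); total 4.
No residual Depot→Port path; max flow = 4.
Certifying cut of size 4: {Depot→Port, Depot→a, Depot→b, Depot→c}.

4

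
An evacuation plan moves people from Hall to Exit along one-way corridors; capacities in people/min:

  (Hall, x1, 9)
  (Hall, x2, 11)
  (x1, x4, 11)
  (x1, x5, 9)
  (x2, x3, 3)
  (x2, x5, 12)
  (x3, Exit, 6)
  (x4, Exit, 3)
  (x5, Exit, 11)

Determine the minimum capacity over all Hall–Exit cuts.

17

Augment Hall→x1→x4→Exit: bottleneck 3, flow now 3.
Augment Hall→x1→x5→Exit: bottleneck 6, flow now 9.
Augment Hall→x2→x3→Exit: bottleneck 3, flow now 12.
Augment Hall→x2→x5→Exit: bottleneck 5, flow now 17.
No augmenting path remains; maximum flow = 17.
By max-flow min-cut, the minimum cut capacity equals the max flow.
In the residual graph, reachable from Hall: {Hall, x1, x2, x4, x5}.
Min-cut edges: x2→x3 (3), x4→Exit (3), x5→Exit (11); capacity 3 + 3 + 11 = 17.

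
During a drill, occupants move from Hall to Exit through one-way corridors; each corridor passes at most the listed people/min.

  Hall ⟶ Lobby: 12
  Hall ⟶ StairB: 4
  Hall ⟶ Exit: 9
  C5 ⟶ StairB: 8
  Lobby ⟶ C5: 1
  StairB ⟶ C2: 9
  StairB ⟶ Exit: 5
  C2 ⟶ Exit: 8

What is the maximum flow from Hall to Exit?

Augment Hall→Exit: bottleneck 9, flow now 9.
Augment Hall→StairB→Exit: bottleneck 4, flow now 13.
Augment Hall→Lobby→C5→StairB→Exit: bottleneck 1, flow now 14.
No augmenting path remains; maximum flow = 14.
In the residual graph, reachable from Hall: {Hall, Lobby}.
Min-cut edges: Hall→StairB (4), Hall→Exit (9), Lobby→C5 (1); capacity 4 + 9 + 1 = 14.
This cut is saturated, so no flow can exceed 14.

14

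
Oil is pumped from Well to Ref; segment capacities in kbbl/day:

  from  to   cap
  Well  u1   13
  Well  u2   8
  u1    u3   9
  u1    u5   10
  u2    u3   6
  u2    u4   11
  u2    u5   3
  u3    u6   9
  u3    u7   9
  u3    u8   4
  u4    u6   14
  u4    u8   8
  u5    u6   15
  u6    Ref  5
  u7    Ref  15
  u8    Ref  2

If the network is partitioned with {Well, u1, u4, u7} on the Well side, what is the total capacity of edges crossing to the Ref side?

64

Edges leaving {Well, u1, u4, u7}: Well→u2 (8), u1→u3 (9), u1→u5 (10), u4→u6 (14), u4→u8 (8), u7→Ref (15).
Cut capacity = 8 + 9 + 10 + 14 + 8 + 15 = 64.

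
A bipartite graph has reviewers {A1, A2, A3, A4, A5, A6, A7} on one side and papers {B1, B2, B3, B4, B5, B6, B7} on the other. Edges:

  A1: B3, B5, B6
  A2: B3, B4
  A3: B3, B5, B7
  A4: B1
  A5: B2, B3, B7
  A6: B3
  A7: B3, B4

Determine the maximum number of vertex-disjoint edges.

Unit-capacity flow: source→left, listed edges, right→sink; max matching = max flow.
Augmenting path A1→B3 (+1); matched 1.
Augmenting path A2→B4 (+1); matched 2.
Augmenting path A3→B5 (+1); matched 3.
Augmenting path A4→B1 (+1); matched 4.
Augmenting path A5→B2 (+1); matched 5.
Augmenting path A6→B3→A1→B6 (+1); matched 6.
No augmenting path remains; maximum matching = 6.
König certificate: {A1, A3, A4, A5, B3, B4} is a vertex cover of size 6 (every listed pair touches it), so no matching can be larger.

6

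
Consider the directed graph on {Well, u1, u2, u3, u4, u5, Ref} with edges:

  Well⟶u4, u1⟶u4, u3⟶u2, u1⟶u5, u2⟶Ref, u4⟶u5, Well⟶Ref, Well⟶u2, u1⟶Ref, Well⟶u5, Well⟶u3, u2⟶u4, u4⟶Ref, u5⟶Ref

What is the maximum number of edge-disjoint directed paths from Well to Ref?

Assign every edge capacity 1; by Menger, the answer equals the max flow.
Path Well→Ref (+1); total 1.
Path Well→u2→Ref (+1); total 2.
Path Well→u4→Ref (+1); total 3.
Path Well→u5→Ref (+1); total 4.
No residual Well→Ref path; max flow = 4.
Certifying cut of size 4: {Well→Ref, u2→Ref, u4→Ref, u5→Ref}.

4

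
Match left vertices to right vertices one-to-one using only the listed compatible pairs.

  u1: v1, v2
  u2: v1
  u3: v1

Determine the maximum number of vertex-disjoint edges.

Unit-capacity flow: source→left, listed edges, right→sink; max matching = max flow.
Augmenting path u1→v1 (+1); matched 1.
Augmenting path u2→v1→u1→v2 (+1); matched 2.
No augmenting path remains; maximum matching = 2.
König certificate: {u1, v1} is a vertex cover of size 2 (every listed pair touches it), so no matching can be larger.

2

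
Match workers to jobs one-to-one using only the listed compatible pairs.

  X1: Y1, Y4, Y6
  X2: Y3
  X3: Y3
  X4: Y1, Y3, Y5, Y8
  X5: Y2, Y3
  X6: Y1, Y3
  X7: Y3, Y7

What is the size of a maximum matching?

6

Unit-capacity flow: source→left, listed edges, right→sink; max matching = max flow.
Augmenting path X1→Y1 (+1); matched 1.
Augmenting path X2→Y3 (+1); matched 2.
Augmenting path X4→Y5 (+1); matched 3.
Augmenting path X5→Y2 (+1); matched 4.
Augmenting path X7→Y7 (+1); matched 5.
Augmenting path X6→Y1→X1→Y4 (+1); matched 6.
No augmenting path remains; maximum matching = 6.
König certificate: {X1, X4, X5, X6, X7, Y3} is a vertex cover of size 6 (every listed pair touches it), so no matching can be larger.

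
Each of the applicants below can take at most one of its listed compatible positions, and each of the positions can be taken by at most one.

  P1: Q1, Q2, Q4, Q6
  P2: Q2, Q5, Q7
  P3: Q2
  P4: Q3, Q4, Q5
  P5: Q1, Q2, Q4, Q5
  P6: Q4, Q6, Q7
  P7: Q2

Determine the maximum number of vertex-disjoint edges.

Unit-capacity flow: source→left, listed edges, right→sink; max matching = max flow.
Augmenting path P1→Q1 (+1); matched 1.
Augmenting path P2→Q2 (+1); matched 2.
Augmenting path P4→Q3 (+1); matched 3.
Augmenting path P5→Q4 (+1); matched 4.
Augmenting path P6→Q6 (+1); matched 5.
Augmenting path P3→Q2→P2→Q5 (+1); matched 6.
No augmenting path remains; maximum matching = 6.
König certificate: {P1, P2, P4, P5, P6, Q2} is a vertex cover of size 6 (every listed pair touches it), so no matching can be larger.

6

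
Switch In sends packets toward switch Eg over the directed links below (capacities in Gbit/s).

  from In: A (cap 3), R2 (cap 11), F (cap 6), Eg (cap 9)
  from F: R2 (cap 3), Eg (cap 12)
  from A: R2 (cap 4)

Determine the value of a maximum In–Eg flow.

15

Augment In→Eg: bottleneck 9, flow now 9.
Augment In→F→Eg: bottleneck 6, flow now 15.
No augmenting path remains; maximum flow = 15.
In the residual graph, reachable from In: {In, A, R2}.
Min-cut edges: In→F (6), In→Eg (9); capacity 6 + 9 = 15.
This cut is saturated, so no flow can exceed 15.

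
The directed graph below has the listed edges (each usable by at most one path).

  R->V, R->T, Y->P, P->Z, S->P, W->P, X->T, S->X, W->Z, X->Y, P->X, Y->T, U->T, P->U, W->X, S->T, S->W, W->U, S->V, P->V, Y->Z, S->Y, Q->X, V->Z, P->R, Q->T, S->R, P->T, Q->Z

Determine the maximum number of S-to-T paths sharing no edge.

6

Assign every edge capacity 1; by Menger, the answer equals the max flow.
Path S→T (+1); total 1.
Path S→P→T (+1); total 2.
Path S→R→T (+1); total 3.
Path S→X→T (+1); total 4.
Path S→Y→T (+1); total 5.
Path S→W→U→T (+1); total 6.
No residual S→T path; max flow = 6.
Certifying cut of size 6: {S→P, S→R, S→T, S→W, S→X, S→Y}.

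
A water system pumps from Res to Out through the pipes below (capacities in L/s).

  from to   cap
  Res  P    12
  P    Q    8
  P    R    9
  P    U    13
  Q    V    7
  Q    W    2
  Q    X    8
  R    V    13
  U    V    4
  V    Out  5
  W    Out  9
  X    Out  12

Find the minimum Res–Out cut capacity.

Augment Res→P→Q→V→Out: bottleneck 5, flow now 5.
Augment Res→P→Q→W→Out: bottleneck 2, flow now 7.
Augment Res→P→Q→X→Out: bottleneck 1, flow now 8.
Augment Res→P→R→V→Q→X→Out: bottleneck 4, flow now 12. (uses reverse residual edge)
No augmenting path remains; maximum flow = 12.
By max-flow min-cut, the minimum cut capacity equals the max flow.
In the residual graph, reachable from Res: {Res}.
Min-cut edges: Res→P (12); capacity 12 = 12.

12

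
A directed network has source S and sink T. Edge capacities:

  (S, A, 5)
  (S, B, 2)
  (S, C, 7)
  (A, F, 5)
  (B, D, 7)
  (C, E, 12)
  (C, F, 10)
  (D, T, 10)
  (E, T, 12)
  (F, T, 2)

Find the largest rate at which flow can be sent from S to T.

Augment S→A→F→T: bottleneck 2, flow now 2.
Augment S→B→D→T: bottleneck 2, flow now 4.
Augment S→C→E→T: bottleneck 7, flow now 11.
No augmenting path remains; maximum flow = 11.
In the residual graph, reachable from S: {S, A, F}.
Min-cut edges: S→B (2), S→C (7), F→T (2); capacity 2 + 7 + 2 = 11.
This cut is saturated, so no flow can exceed 11.

11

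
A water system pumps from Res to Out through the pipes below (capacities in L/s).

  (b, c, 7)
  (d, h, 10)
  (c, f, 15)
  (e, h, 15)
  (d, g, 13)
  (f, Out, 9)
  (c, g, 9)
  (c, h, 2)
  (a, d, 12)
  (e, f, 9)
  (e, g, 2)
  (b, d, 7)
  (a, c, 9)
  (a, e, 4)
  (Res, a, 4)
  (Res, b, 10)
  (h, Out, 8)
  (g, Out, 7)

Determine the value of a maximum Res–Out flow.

14

Augment Res→a→c→f→Out: bottleneck 4, flow now 4.
Augment Res→b→c→f→Out: bottleneck 5, flow now 9.
Augment Res→b→c→g→Out: bottleneck 2, flow now 11.
Augment Res→b→d→g→Out: bottleneck 3, flow now 14.
No augmenting path remains; maximum flow = 14.
In the residual graph, reachable from Res: {Res}.
Min-cut edges: Res→a (4), Res→b (10); capacity 4 + 10 = 14.
This cut is saturated, so no flow can exceed 14.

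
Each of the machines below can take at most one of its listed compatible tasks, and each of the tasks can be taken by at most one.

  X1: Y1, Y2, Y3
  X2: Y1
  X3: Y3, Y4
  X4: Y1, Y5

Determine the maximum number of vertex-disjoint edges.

4

Unit-capacity flow: source→left, listed edges, right→sink; max matching = max flow.
Augmenting path X1→Y1 (+1); matched 1.
Augmenting path X3→Y3 (+1); matched 2.
Augmenting path X4→Y5 (+1); matched 3.
Augmenting path X2→Y1→X1→Y2 (+1); matched 4.
No augmenting path remains; maximum matching = 4.
König certificate: {X1, X2, X3, X4} is a vertex cover of size 4 (every listed pair touches it), so no matching can be larger.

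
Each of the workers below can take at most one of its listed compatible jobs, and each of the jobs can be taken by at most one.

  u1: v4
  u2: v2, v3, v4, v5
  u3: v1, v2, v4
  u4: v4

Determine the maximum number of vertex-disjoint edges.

Unit-capacity flow: source→left, listed edges, right→sink; max matching = max flow.
Augmenting path u1→v4 (+1); matched 1.
Augmenting path u2→v2 (+1); matched 2.
Augmenting path u3→v1 (+1); matched 3.
No augmenting path remains; maximum matching = 3.
König certificate: {u2, u3, v4} is a vertex cover of size 3 (every listed pair touches it), so no matching can be larger.

3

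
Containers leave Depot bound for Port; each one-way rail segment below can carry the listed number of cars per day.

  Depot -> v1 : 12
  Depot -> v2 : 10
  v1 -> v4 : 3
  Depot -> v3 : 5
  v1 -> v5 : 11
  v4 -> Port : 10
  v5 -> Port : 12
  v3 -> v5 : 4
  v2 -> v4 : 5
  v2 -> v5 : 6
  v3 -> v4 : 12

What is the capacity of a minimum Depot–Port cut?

Augment Depot→v1→v4→Port: bottleneck 3, flow now 3.
Augment Depot→v1→v5→Port: bottleneck 9, flow now 12.
Augment Depot→v2→v4→Port: bottleneck 5, flow now 17.
Augment Depot→v2→v5→Port: bottleneck 3, flow now 20.
Augment Depot→v3→v4→Port: bottleneck 2, flow now 22.
No augmenting path remains; maximum flow = 22.
By max-flow min-cut, the minimum cut capacity equals the max flow.
In the residual graph, reachable from Depot: {Depot, v1, v2, v3, v4, v5}.
Min-cut edges: v4→Port (10), v5→Port (12); capacity 10 + 12 = 22.

22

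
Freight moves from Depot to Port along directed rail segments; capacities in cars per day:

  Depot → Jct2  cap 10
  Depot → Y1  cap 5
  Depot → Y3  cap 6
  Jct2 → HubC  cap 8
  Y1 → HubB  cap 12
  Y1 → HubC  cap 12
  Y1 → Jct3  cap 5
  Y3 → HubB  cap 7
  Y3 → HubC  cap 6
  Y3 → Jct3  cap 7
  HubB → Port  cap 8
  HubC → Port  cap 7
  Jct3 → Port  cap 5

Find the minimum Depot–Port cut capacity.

18

Augment Depot→Jct2→HubC→Port: bottleneck 7, flow now 7.
Augment Depot→Y1→HubB→Port: bottleneck 5, flow now 12.
Augment Depot→Y3→HubB→Port: bottleneck 3, flow now 15.
Augment Depot→Y3→Jct3→Port: bottleneck 3, flow now 18.
No augmenting path remains; maximum flow = 18.
By max-flow min-cut, the minimum cut capacity equals the max flow.
In the residual graph, reachable from Depot: {Depot, Jct2, HubC}.
Min-cut edges: Depot→Y1 (5), Depot→Y3 (6), HubC→Port (7); capacity 5 + 6 + 7 = 18.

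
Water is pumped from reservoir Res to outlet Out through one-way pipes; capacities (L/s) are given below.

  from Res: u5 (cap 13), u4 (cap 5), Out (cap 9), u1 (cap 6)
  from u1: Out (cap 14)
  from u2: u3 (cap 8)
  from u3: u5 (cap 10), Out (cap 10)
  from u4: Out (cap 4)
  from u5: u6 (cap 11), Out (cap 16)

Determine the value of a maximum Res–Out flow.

Augment Res→Out: bottleneck 9, flow now 9.
Augment Res→u1→Out: bottleneck 6, flow now 15.
Augment Res→u4→Out: bottleneck 4, flow now 19.
Augment Res→u5→Out: bottleneck 13, flow now 32.
No augmenting path remains; maximum flow = 32.
In the residual graph, reachable from Res: {Res, u4}.
Min-cut edges: Res→u1 (6), Res→u5 (13), Res→Out (9), u4→Out (4); capacity 6 + 13 + 9 + 4 = 32.
This cut is saturated, so no flow can exceed 32.

32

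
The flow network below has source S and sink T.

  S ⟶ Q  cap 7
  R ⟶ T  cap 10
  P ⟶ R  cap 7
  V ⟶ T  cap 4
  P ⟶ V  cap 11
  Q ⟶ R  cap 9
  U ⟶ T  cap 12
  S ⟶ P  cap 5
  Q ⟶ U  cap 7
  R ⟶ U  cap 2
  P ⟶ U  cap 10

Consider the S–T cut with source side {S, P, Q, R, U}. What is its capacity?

33

Edges leaving {S, P, Q, R, U}: P→V (11), R→T (10), U→T (12).
Cut capacity = 11 + 10 + 12 = 33.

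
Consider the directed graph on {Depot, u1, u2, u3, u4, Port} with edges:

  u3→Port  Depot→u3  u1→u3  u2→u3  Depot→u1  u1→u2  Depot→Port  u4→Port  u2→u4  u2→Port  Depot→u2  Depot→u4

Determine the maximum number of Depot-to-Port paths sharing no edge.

4

Assign every edge capacity 1; by Menger, the answer equals the max flow.
Path Depot→Port (+1); total 1.
Path Depot→u2→Port (+1); total 2.
Path Depot→u3→Port (+1); total 3.
Path Depot→u4→Port (+1); total 4.
No residual Depot→Port path; max flow = 4.
Certifying cut of size 4: {Depot→Port, u2→Port, u3→Port, u4→Port}.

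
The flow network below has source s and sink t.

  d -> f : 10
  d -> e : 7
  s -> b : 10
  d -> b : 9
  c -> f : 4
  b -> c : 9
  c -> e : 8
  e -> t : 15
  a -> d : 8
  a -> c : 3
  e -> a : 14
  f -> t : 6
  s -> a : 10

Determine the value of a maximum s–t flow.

19

Augment s→a→c→e→t: bottleneck 3, flow now 3.
Augment s→a→d→e→t: bottleneck 7, flow now 10.
Augment s→b→c→e→t: bottleneck 5, flow now 15.
Augment s→b→c→f→t: bottleneck 4, flow now 19.
No augmenting path remains; maximum flow = 19.
In the residual graph, reachable from s: {s, b}.
Min-cut edges: s→a (10), b→c (9); capacity 10 + 9 = 19.
This cut is saturated, so no flow can exceed 19.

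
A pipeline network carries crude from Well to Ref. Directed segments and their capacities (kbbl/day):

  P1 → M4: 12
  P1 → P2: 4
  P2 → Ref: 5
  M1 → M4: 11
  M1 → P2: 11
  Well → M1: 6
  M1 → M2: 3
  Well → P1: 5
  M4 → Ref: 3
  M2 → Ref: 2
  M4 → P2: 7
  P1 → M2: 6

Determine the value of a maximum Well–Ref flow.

10

Augment Well→P1→P2→Ref: bottleneck 4, flow now 4.
Augment Well→P1→M2→Ref: bottleneck 1, flow now 5.
Augment Well→M1→P2→Ref: bottleneck 1, flow now 6.
Augment Well→M1→M2→Ref: bottleneck 1, flow now 7.
Augment Well→M1→M4→Ref: bottleneck 3, flow now 10.
No augmenting path remains; maximum flow = 10.
In the residual graph, reachable from Well: {Well, P1, M1, P2, M2, M4}.
Min-cut edges: P2→Ref (5), M2→Ref (2), M4→Ref (3); capacity 5 + 2 + 3 = 10.
This cut is saturated, so no flow can exceed 10.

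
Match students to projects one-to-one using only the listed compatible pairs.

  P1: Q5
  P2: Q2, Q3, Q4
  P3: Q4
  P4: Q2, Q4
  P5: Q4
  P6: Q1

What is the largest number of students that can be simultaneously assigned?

Unit-capacity flow: source→left, listed edges, right→sink; max matching = max flow.
Augmenting path P1→Q5 (+1); matched 1.
Augmenting path P2→Q2 (+1); matched 2.
Augmenting path P3→Q4 (+1); matched 3.
Augmenting path P6→Q1 (+1); matched 4.
Augmenting path P4→Q2→P2→Q3 (+1); matched 5.
No augmenting path remains; maximum matching = 5.
König certificate: {P1, P2, P4, P6, Q4} is a vertex cover of size 5 (every listed pair touches it), so no matching can be larger.

5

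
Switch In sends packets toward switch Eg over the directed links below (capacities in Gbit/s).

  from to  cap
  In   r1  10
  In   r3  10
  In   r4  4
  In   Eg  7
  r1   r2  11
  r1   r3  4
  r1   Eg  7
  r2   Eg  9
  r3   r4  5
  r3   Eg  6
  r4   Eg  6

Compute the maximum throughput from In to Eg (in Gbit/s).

29

Augment In→Eg: bottleneck 7, flow now 7.
Augment In→r1→Eg: bottleneck 7, flow now 14.
Augment In→r3→Eg: bottleneck 6, flow now 20.
Augment In→r4→Eg: bottleneck 4, flow now 24.
Augment In→r1→r2→Eg: bottleneck 3, flow now 27.
Augment In→r3→r4→Eg: bottleneck 2, flow now 29.
No augmenting path remains; maximum flow = 29.
In the residual graph, reachable from In: {In, r3, r4}.
Min-cut edges: In→r1 (10), In→Eg (7), r3→Eg (6), r4→Eg (6); capacity 10 + 7 + 6 + 6 = 29.
This cut is saturated, so no flow can exceed 29.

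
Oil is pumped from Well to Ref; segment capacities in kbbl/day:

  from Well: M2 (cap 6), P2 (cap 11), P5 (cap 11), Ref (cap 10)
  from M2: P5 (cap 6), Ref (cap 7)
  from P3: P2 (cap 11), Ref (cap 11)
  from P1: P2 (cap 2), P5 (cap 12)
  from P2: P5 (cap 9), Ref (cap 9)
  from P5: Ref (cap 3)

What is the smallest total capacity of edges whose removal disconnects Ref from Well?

Augment Well→Ref: bottleneck 10, flow now 10.
Augment Well→M2→Ref: bottleneck 6, flow now 16.
Augment Well→P2→Ref: bottleneck 9, flow now 25.
Augment Well→P5→Ref: bottleneck 3, flow now 28.
No augmenting path remains; maximum flow = 28.
By max-flow min-cut, the minimum cut capacity equals the max flow.
In the residual graph, reachable from Well: {Well, P2, P5}.
Min-cut edges: Well→M2 (6), Well→Ref (10), P2→Ref (9), P5→Ref (3); capacity 6 + 10 + 9 + 3 = 28.

28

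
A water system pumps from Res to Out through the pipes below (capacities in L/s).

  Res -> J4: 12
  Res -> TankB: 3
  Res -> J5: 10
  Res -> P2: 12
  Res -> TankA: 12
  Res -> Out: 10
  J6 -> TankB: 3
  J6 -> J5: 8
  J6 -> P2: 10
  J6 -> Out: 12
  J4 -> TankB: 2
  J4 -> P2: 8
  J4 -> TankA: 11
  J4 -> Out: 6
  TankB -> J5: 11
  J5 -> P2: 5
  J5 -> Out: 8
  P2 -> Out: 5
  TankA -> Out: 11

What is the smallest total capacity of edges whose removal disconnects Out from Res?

40

Augment Res→Out: bottleneck 10, flow now 10.
Augment Res→J4→Out: bottleneck 6, flow now 16.
Augment Res→J5→Out: bottleneck 8, flow now 24.
Augment Res→P2→Out: bottleneck 5, flow now 29.
Augment Res→TankA→Out: bottleneck 11, flow now 40.
No augmenting path remains; maximum flow = 40.
By max-flow min-cut, the minimum cut capacity equals the max flow.
In the residual graph, reachable from Res: {Res, J4, TankB, J5, P2, TankA}.
Min-cut edges: Res→Out (10), J4→Out (6), J5→Out (8), P2→Out (5), TankA→Out (11); capacity 10 + 6 + 8 + 5 + 11 = 40.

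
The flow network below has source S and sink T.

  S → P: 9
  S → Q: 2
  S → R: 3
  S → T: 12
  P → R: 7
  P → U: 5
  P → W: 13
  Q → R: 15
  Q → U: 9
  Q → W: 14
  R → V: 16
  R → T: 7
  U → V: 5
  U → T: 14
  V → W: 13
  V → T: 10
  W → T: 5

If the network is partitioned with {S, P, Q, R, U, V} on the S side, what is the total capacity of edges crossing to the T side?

Edges leaving {S, P, Q, R, U, V}: S→T (12), P→W (13), Q→W (14), R→T (7), U→T (14), V→W (13), V→T (10).
Cut capacity = 12 + 13 + 14 + 7 + 14 + 13 + 10 = 83.

83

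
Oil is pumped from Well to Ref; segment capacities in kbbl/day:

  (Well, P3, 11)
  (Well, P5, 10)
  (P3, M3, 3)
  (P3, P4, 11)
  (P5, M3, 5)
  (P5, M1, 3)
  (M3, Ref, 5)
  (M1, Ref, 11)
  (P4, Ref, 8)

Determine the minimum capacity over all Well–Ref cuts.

Augment Well→P3→M3→Ref: bottleneck 3, flow now 3.
Augment Well→P3→P4→Ref: bottleneck 8, flow now 11.
Augment Well→P5→M3→Ref: bottleneck 2, flow now 13.
Augment Well→P5→M1→Ref: bottleneck 3, flow now 16.
No augmenting path remains; maximum flow = 16.
By max-flow min-cut, the minimum cut capacity equals the max flow.
In the residual graph, reachable from Well: {Well, P3, P5, M3, P4}.
Min-cut edges: P5→M1 (3), M3→Ref (5), P4→Ref (8); capacity 3 + 5 + 8 = 16.

16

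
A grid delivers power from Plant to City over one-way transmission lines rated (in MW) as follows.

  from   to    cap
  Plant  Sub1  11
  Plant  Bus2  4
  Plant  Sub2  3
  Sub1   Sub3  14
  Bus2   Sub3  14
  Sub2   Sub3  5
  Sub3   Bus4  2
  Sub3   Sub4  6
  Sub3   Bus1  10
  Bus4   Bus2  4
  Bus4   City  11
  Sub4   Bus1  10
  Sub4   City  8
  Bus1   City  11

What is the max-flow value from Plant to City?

18

Augment Plant→Sub1→Sub3→Bus4→City: bottleneck 2, flow now 2.
Augment Plant→Sub1→Sub3→Sub4→City: bottleneck 6, flow now 8.
Augment Plant→Sub1→Sub3→Bus1→City: bottleneck 3, flow now 11.
Augment Plant→Bus2→Sub3→Bus1→City: bottleneck 4, flow now 15.
Augment Plant→Sub2→Sub3→Bus1→City: bottleneck 3, flow now 18.
No augmenting path remains; maximum flow = 18.
In the residual graph, reachable from Plant: {Plant}.
Min-cut edges: Plant→Sub1 (11), Plant→Bus2 (4), Plant→Sub2 (3); capacity 11 + 4 + 3 = 18.
This cut is saturated, so no flow can exceed 18.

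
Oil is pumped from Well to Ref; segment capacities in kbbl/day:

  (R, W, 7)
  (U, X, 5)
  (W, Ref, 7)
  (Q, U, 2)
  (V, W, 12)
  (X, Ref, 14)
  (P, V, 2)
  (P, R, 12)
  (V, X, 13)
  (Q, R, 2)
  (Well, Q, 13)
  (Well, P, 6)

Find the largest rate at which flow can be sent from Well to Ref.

10

Augment Well→P→R→W→Ref: bottleneck 6, flow now 6.
Augment Well→Q→R→W→Ref: bottleneck 1, flow now 7.
Augment Well→Q→U→X→Ref: bottleneck 2, flow now 9.
Augment Well→Q→R→P→V→X→Ref: bottleneck 1, flow now 10. (uses reverse residual edge)
No augmenting path remains; maximum flow = 10.
In the residual graph, reachable from Well: {Well, Q}.
Min-cut edges: Well→P (6), Q→R (2), Q→U (2); capacity 6 + 2 + 2 = 10.
This cut is saturated, so no flow can exceed 10.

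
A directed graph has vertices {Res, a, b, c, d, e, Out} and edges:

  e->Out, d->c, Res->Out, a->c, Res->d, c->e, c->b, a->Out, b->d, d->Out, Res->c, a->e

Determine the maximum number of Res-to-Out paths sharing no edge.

Assign every edge capacity 1; by Menger, the answer equals the max flow.
Path Res→Out (+1); total 1.
Path Res→d→Out (+1); total 2.
Path Res→c→e→Out (+1); total 3.
No residual Res→Out path; max flow = 3.
Certifying cut of size 3: {Res→Out, Res→c, Res→d}.

3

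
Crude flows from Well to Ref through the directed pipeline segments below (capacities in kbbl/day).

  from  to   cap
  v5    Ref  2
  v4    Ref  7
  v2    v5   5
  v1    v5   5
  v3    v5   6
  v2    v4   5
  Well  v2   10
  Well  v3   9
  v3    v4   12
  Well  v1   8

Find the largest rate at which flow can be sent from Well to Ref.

Augment Well→v1→v5→Ref: bottleneck 2, flow now 2.
Augment Well→v2→v4→Ref: bottleneck 5, flow now 7.
Augment Well→v3→v4→Ref: bottleneck 2, flow now 9.
No augmenting path remains; maximum flow = 9.
In the residual graph, reachable from Well: {Well, v1, v2, v3, v4, v5}.
Min-cut edges: v4→Ref (7), v5→Ref (2); capacity 7 + 2 = 9.
This cut is saturated, so no flow can exceed 9.

9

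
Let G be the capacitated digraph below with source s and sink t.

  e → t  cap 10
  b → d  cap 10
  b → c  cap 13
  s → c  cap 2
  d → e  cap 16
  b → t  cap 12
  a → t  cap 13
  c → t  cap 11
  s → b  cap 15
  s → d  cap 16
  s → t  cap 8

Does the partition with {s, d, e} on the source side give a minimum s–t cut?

Yes — it is a minimum cut (capacity 35).

Given cut capacity: 15 + 2 + 8 + 10 = 35.
Augment s→t: bottleneck 8, flow now 8.
Augment s→b→t: bottleneck 12, flow now 20.
Augment s→c→t: bottleneck 2, flow now 22.
Augment s→b→c→t: bottleneck 3, flow now 25.
Augment s→d→e→t: bottleneck 10, flow now 35.
No augmenting path remains; maximum flow = 35.
Cut capacity 35 equals the max flow, so it is a minimum cut.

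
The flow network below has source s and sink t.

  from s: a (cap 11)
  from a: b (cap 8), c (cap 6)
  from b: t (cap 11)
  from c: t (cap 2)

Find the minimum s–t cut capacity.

Augment s→a→b→t: bottleneck 8, flow now 8.
Augment s→a→c→t: bottleneck 2, flow now 10.
No augmenting path remains; maximum flow = 10.
By max-flow min-cut, the minimum cut capacity equals the max flow.
In the residual graph, reachable from s: {s, a, c}.
Min-cut edges: a→b (8), c→t (2); capacity 8 + 2 = 10.

10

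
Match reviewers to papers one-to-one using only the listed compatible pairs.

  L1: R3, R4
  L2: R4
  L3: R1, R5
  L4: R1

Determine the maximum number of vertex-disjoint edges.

Unit-capacity flow: source→left, listed edges, right→sink; max matching = max flow.
Augmenting path L1→R3 (+1); matched 1.
Augmenting path L2→R4 (+1); matched 2.
Augmenting path L3→R1 (+1); matched 3.
Augmenting path L4→R1→L3→R5 (+1); matched 4.
No augmenting path remains; maximum matching = 4.
König certificate: {L1, L2, L3, L4} is a vertex cover of size 4 (every listed pair touches it), so no matching can be larger.

4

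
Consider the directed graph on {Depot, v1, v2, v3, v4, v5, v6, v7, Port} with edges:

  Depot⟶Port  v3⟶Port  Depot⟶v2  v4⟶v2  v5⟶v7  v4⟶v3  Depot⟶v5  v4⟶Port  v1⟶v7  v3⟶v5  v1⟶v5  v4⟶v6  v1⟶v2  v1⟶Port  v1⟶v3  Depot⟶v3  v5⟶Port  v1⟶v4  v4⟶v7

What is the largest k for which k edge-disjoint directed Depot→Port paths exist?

Assign every edge capacity 1; by Menger, the answer equals the max flow.
Path Depot→Port (+1); total 1.
Path Depot→v3→Port (+1); total 2.
Path Depot→v5→Port (+1); total 3.
No residual Depot→Port path; max flow = 3.
Certifying cut of size 3: {Depot→Port, Depot→v3, Depot→v5}.

3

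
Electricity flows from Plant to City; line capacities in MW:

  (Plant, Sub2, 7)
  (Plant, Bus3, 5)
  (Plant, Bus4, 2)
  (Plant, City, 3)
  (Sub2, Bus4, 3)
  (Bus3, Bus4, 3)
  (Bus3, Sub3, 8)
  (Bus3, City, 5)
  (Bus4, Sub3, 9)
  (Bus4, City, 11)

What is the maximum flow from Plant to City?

13

Augment Plant→City: bottleneck 3, flow now 3.
Augment Plant→Bus3→City: bottleneck 5, flow now 8.
Augment Plant→Bus4→City: bottleneck 2, flow now 10.
Augment Plant→Sub2→Bus4→City: bottleneck 3, flow now 13.
No augmenting path remains; maximum flow = 13.
In the residual graph, reachable from Plant: {Plant, Sub2}.
Min-cut edges: Plant→Bus3 (5), Plant→Bus4 (2), Plant→City (3), Sub2→Bus4 (3); capacity 5 + 2 + 3 + 3 = 13.
This cut is saturated, so no flow can exceed 13.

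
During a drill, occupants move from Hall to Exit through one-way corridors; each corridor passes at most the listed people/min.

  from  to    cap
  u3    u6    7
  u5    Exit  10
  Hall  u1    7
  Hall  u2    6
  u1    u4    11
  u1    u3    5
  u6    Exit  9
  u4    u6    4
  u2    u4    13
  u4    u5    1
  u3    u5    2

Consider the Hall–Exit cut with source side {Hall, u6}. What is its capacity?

Edges leaving {Hall, u6}: Hall→u1 (7), Hall→u2 (6), u6→Exit (9).
Cut capacity = 7 + 6 + 9 = 22.

22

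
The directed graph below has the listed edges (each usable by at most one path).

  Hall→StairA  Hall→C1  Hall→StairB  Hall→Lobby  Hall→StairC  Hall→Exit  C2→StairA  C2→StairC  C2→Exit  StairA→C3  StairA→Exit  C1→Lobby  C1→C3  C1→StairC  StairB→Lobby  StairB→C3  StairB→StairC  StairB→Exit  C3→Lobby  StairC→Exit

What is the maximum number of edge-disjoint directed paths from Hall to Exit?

4

Assign every edge capacity 1; by Menger, the answer equals the max flow.
Path Hall→Exit (+1); total 1.
Path Hall→StairA→Exit (+1); total 2.
Path Hall→StairB→Exit (+1); total 3.
Path Hall→StairC→Exit (+1); total 4.
No residual Hall→Exit path; max flow = 4.
Certifying cut of size 4: {Hall→Exit, Hall→StairA, Hall→StairB, StairC→Exit}.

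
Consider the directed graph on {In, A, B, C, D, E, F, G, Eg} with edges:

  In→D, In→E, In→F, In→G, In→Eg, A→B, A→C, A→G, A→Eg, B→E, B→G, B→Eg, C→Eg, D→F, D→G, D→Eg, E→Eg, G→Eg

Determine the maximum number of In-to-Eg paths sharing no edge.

4

Assign every edge capacity 1; by Menger, the answer equals the max flow.
Path In→Eg (+1); total 1.
Path In→D→Eg (+1); total 2.
Path In→E→Eg (+1); total 3.
Path In→G→Eg (+1); total 4.
No residual In→Eg path; max flow = 4.
Certifying cut of size 4: {In→D, In→E, In→Eg, In→G}.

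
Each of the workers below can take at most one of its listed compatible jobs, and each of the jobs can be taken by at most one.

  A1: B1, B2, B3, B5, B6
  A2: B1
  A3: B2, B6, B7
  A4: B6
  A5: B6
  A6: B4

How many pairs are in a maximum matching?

5

Unit-capacity flow: source→left, listed edges, right→sink; max matching = max flow.
Augmenting path A1→B1 (+1); matched 1.
Augmenting path A3→B2 (+1); matched 2.
Augmenting path A4→B6 (+1); matched 3.
Augmenting path A6→B4 (+1); matched 4.
Augmenting path A2→B1→A1→B3 (+1); matched 5.
No augmenting path remains; maximum matching = 5.
König certificate: {A1, A2, A3, A6, B6} is a vertex cover of size 5 (every listed pair touches it), so no matching can be larger.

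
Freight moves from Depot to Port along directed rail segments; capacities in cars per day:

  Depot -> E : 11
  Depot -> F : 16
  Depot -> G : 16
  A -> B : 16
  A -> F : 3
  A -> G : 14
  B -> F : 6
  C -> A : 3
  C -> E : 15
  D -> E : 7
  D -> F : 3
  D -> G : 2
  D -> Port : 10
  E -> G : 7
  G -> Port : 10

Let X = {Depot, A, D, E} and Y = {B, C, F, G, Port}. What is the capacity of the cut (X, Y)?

Edges leaving {Depot, A, D, E}: Depot→F (16), Depot→G (16), A→B (16), A→F (3), A→G (14), D→F (3), D→G (2), D→Port (10), E→G (7).
Cut capacity = 16 + 16 + 16 + 3 + 14 + 3 + 2 + 10 + 7 = 87.

87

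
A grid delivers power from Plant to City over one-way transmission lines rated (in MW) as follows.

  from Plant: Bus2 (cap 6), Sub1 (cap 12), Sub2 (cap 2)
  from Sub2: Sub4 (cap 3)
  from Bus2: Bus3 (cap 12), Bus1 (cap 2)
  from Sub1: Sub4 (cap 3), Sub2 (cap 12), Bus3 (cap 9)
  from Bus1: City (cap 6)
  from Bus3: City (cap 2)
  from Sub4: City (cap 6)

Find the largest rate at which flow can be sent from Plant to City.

Augment Plant→Sub2→Sub4→City: bottleneck 2, flow now 2.
Augment Plant→Bus2→Bus1→City: bottleneck 2, flow now 4.
Augment Plant→Bus2→Bus3→City: bottleneck 2, flow now 6.
Augment Plant→Sub1→Sub4→City: bottleneck 3, flow now 9.
Augment Plant→Sub1→Sub2→Sub4→City: bottleneck 1, flow now 10.
No augmenting path remains; maximum flow = 10.
In the residual graph, reachable from Plant: {Plant, Sub2, Bus2, Sub1, Bus3}.
Min-cut edges: Sub2→Sub4 (3), Bus2→Bus1 (2), Sub1→Sub4 (3), Bus3→City (2); capacity 3 + 2 + 3 + 2 = 10.
This cut is saturated, so no flow can exceed 10.

10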